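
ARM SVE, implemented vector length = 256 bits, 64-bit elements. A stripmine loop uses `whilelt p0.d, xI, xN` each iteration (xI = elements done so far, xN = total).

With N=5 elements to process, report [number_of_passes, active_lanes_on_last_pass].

[iterations, last_vl] = [2, 1]

256-bit reg / 64-bit elem → 4 lanes
5 elements at 4/iter → 2 passes, remainder 1 on the last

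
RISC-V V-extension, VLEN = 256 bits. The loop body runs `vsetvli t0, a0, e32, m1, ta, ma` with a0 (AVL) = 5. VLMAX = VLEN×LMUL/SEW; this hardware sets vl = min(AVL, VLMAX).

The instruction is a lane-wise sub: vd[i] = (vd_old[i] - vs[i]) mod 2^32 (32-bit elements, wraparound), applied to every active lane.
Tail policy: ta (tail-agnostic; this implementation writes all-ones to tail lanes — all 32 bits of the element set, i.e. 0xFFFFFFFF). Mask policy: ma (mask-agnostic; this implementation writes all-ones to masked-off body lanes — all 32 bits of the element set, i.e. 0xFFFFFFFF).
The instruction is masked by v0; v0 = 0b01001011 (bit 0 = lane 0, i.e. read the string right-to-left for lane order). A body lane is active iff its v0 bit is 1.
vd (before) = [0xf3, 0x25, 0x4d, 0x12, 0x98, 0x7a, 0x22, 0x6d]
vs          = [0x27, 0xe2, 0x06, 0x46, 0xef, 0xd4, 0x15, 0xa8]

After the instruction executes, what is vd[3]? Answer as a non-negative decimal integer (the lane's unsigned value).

vd[3] = 4294967244

VLMAX = VLEN×LMUL/SEW = 256×1/32 = 8
vl = min(AVL, VLMAX) = min(5, 8) = 5
vd[0] sub(0xf3,0x27) -> 0xcc
vd[1] sub(0x25,0xe2) -> 0xffffff43
vd[2] mask-off/ones -> 0xffffffff
vd[3] sub(0x12,0x46) -> 0xffffffcc
vd[4] mask-off/ones -> 0xffffffff
vd[5] tail/ones -> 0xffffffff
vd[6] tail/ones -> 0xffffffff
vd[7] tail/ones -> 0xffffffff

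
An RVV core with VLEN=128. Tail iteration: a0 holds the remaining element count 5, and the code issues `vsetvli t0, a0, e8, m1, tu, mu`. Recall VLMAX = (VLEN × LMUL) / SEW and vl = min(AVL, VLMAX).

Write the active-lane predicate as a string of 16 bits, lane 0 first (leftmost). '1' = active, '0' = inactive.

VLMAX = (128 × 1) / 8 = 16 lanes
vl ← min(5, 16) = 5
bits (lane 0 leftmost): 1111100000000000

predicate = 1111100000000000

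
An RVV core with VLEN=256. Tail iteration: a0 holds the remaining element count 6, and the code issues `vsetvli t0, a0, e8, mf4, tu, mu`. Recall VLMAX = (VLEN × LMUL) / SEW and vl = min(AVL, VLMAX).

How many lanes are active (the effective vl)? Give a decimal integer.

lanes per group: 256·1/4/8 = 8
vl ← min(6, 8) = 6

vl = 6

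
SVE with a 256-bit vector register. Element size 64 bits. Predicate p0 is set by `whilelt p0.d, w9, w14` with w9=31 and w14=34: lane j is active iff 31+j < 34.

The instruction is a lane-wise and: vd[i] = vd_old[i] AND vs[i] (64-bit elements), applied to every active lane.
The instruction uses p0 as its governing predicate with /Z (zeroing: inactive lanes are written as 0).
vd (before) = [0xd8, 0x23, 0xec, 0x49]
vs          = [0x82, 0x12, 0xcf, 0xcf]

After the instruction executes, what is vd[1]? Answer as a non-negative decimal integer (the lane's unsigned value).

lane count: 256 div 64 = 4
p0[j] = (31+j < 34); true for j=0..2 → 3 lanes set
vd[0] and(0xd8,0x82) -> 0x80
vd[1] and(0x23,0x12) -> 0x02
vd[2] and(0xec,0xcf) -> 0xcc
vd[3] tail/zero -> 0x00

vd[1] = 2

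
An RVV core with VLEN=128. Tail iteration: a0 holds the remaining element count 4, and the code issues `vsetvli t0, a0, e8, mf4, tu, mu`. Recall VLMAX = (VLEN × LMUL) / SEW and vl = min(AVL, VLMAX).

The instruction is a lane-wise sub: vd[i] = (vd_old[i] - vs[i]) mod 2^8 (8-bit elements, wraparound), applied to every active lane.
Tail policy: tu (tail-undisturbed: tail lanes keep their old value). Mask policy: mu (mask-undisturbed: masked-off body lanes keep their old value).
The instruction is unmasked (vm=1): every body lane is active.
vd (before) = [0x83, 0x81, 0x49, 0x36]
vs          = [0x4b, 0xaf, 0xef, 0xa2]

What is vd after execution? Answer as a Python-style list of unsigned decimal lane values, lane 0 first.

vd = [56, 210, 90, 148]

lanes per group: 128·1/4/8 = 4
vl = min(AVL, VLMAX) = min(4, 4) = 4
vd[0] sub(0x83,0x4b) -> 0x38
vd[1] sub(0x81,0xaf) -> 0xd2
vd[2] sub(0x49,0xef) -> 0x5a
vd[3] sub(0x36,0xa2) -> 0x94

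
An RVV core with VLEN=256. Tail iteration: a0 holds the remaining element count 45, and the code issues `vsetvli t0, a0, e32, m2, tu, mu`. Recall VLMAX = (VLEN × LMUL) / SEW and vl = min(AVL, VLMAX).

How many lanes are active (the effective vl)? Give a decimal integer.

lanes per group: 256·2/32 = 16
AVL=45 > VLMAX=16, so vl = 16

vl = 16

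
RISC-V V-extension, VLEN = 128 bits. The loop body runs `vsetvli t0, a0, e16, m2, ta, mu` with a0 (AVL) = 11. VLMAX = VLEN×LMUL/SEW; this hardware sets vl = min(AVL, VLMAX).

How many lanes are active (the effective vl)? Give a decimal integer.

vl = 11

VLMAX = (128 × 2) / 16 = 16 lanes
AVL=11 ≤ VLMAX=16, so vl = 11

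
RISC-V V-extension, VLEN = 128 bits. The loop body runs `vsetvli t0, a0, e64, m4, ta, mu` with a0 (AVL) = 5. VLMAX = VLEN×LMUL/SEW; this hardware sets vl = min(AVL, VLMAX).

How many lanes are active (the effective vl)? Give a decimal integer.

VLMAX = VLEN×LMUL/SEW = 128×4/64 = 8
vl ← min(5, 8) = 5

vl = 5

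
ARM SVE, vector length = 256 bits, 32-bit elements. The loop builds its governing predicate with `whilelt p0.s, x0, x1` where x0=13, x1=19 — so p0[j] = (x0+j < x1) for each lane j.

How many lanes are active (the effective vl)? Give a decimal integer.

vl = 6

register lanes = 256/32 = 8
active while 13+j < 19, i.e. j ∈ [0,6) capped at 8 ⇒ 6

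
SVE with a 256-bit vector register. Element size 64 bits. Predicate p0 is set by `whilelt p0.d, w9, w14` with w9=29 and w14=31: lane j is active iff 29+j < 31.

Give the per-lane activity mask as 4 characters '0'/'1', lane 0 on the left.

register lanes = 256/64 = 4
p0[j] = (29+j < 31); true for j=0..1 → 2 lanes set
bits (lane 0 leftmost): 1100

predicate = 1100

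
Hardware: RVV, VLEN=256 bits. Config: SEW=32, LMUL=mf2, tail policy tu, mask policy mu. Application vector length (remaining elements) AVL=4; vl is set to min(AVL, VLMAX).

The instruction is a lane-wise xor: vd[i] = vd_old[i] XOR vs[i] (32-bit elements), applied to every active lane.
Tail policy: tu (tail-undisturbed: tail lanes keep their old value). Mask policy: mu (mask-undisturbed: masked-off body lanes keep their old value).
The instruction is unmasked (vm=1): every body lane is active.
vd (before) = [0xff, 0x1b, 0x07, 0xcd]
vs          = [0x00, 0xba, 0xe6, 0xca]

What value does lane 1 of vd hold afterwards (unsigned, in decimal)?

vd[1] = 161

VLMAX = (256 × 1/2) / 32 = 4 lanes
vl ← min(4, 4) = 4
vd[0] xor(0xff,0x00) -> 0xff
vd[1] xor(0x1b,0xba) -> 0xa1
vd[2] xor(0x07,0xe6) -> 0xe1
vd[3] xor(0xcd,0xca) -> 0x07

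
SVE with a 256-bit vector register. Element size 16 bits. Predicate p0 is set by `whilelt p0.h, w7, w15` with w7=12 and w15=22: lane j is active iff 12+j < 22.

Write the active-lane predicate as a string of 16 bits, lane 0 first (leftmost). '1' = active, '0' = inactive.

predicate = 1111111111000000

lane count: 256 div 16 = 16
active while 12+j < 22, i.e. j ∈ [0,10) capped at 16 ⇒ 10
bits (lane 0 leftmost): 1111111111000000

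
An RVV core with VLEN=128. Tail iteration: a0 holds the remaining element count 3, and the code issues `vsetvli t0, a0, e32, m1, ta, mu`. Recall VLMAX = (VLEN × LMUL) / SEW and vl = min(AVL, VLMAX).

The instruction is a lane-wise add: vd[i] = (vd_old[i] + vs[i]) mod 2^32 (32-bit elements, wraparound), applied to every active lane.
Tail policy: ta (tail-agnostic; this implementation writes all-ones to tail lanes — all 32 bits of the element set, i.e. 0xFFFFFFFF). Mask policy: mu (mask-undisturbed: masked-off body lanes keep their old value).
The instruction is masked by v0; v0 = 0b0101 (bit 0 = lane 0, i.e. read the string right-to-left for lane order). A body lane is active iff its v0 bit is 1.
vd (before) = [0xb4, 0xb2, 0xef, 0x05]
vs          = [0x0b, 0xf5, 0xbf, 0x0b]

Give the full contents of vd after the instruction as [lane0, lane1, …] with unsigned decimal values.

lanes per group: 128·1/32 = 4
vl = min(AVL, VLMAX) = min(3, 4) = 3
lane  0: add(0xb4,0x0b) ⇒ 0xbf
lane  1: mask-off/keep ⇒ 0xb2
lane  2: add(0xef,0xbf) ⇒ 0x1ae
lane  3: tail/ones ⇒ 0xffffffff

vd = [191, 178, 430, 4294967295]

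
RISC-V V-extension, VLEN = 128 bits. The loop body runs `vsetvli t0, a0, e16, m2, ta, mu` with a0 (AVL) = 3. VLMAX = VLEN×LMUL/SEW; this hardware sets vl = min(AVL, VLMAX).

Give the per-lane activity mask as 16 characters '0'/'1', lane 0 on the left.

VLMAX = VLEN×LMUL/SEW = 128×2/16 = 16
AVL=3 ≤ VLMAX=16, so vl = 3
bits (lane 0 leftmost): 1110000000000000

predicate = 1110000000000000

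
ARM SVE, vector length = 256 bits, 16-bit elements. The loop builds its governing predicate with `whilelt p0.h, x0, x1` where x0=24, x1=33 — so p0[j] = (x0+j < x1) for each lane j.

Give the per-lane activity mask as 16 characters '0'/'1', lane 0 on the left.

predicate = 1111111110000000

register lanes = 256/16 = 16
whilelt: lane j active iff 24+j < 33 → j < 9 → 9 active
bits (lane 0 leftmost): 1111111110000000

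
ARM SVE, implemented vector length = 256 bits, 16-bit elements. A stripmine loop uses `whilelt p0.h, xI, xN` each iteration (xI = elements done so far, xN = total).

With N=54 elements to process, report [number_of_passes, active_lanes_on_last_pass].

register lanes = 256/16 = 16
54 elements at 16/iter → 4 passes, remainder 6 on the last

[iterations, last_vl] = [4, 6]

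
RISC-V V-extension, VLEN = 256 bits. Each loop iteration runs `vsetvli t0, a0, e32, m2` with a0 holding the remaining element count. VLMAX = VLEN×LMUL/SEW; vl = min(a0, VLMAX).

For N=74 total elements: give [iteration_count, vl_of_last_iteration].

VLMAX = VLEN×LMUL/SEW = 256×2/32 = 16
iterations = ceil(74/16) = 5; final-pass vl = 10

[iterations, last_vl] = [5, 10]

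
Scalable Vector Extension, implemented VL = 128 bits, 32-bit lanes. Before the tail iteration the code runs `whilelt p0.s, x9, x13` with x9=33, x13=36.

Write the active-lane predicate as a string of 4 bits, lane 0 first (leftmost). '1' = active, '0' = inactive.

predicate = 1110

register lanes = 128/32 = 4
active while 33+j < 36, i.e. j ∈ [0,3) capped at 4 ⇒ 3
bits (lane 0 leftmost): 1110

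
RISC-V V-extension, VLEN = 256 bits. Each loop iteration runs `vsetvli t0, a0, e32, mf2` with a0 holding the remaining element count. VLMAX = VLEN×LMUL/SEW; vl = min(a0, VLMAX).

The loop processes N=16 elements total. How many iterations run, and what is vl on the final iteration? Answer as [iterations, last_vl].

[iterations, last_vl] = [4, 4]

lanes per group: 256·1/2/32 = 4
16 elements at 4/iter → 4 passes, remainder 4 on the last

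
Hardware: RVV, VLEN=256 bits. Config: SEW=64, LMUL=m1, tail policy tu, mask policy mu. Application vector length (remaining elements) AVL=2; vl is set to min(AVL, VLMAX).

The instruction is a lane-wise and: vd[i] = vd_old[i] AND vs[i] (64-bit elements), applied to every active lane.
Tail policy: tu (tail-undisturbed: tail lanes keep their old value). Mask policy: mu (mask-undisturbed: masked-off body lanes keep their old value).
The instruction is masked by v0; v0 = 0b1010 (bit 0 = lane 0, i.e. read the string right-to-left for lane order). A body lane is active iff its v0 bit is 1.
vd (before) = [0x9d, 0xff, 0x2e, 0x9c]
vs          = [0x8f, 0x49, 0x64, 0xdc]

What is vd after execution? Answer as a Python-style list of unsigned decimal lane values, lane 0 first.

VLMAX = VLEN×LMUL/SEW = 256×1/64 = 4
AVL=2 ≤ VLMAX=4, so vl = 2
lane  0: mask-off/keep ⇒ 0x9d
lane  1: and(0xff,0x49) ⇒ 0x49
lane  2: tail/keep ⇒ 0x2e
lane  3: tail/keep ⇒ 0x9c

vd = [157, 73, 46, 156]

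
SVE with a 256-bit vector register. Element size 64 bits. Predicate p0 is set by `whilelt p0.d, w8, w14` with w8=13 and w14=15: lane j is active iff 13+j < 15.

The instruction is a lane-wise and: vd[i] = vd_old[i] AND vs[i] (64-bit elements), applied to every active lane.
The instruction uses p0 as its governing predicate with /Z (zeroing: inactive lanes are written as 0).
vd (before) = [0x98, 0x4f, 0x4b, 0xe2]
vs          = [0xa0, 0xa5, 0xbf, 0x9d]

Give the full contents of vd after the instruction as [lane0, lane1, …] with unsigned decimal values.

vd = [128, 5, 0, 0]

256-bit reg / 64-bit elem → 4 lanes
p0[j] = (13+j < 15); true for j=0..1 → 2 lanes set
lane  0: and(0x98,0xa0) ⇒ 0x80
lane  1: and(0x4f,0xa5) ⇒ 0x05
lane  2: tail/zero ⇒ 0x00
lane  3: tail/zero ⇒ 0x00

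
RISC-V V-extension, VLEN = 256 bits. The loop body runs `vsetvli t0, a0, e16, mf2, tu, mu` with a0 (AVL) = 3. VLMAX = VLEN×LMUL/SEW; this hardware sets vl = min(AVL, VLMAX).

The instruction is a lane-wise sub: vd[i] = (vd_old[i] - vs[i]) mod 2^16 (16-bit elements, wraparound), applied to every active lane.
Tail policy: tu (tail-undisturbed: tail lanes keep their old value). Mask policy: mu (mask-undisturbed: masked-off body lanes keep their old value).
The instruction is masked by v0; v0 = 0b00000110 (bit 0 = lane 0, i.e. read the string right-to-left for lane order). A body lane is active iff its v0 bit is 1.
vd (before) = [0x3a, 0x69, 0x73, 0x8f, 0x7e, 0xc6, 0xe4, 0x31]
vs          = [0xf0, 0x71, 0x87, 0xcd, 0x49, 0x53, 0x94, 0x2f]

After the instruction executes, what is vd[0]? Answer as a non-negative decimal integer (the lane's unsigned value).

vd[0] = 58

lanes per group: 256·1/2/16 = 8
AVL=3 ≤ VLMAX=8, so vl = 3
[0] mask-off/keep = 0x3a
[1] sub(0x69,0x71) = 0xfff8
[2] sub(0x73,0x87) = 0xffec
[3] tail/keep = 0x8f
[4] tail/keep = 0x7e
[5] tail/keep = 0xc6
[6] tail/keep = 0xe4
[7] tail/keep = 0x31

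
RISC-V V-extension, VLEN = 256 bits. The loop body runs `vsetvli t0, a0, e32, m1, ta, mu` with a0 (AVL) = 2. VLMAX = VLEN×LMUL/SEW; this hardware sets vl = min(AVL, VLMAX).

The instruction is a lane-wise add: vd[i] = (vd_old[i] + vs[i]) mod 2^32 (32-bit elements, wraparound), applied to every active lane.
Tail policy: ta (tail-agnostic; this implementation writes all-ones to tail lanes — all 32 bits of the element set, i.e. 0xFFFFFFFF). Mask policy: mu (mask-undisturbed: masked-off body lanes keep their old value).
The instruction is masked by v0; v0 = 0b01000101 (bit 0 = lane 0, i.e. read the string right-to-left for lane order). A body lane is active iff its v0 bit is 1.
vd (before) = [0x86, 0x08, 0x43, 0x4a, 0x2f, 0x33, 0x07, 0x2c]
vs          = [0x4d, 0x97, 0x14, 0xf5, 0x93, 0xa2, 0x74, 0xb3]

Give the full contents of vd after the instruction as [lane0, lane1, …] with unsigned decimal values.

VLMAX = (256 × 1) / 32 = 8 lanes
AVL=2 ≤ VLMAX=8, so vl = 2
[0] add(0x86,0x4d) = 0xd3
[1] mask-off/keep = 0x08
[2] tail/ones = 0xffffffff
[3] tail/ones = 0xffffffff
[4] tail/ones = 0xffffffff
[5] tail/ones = 0xffffffff
[6] tail/ones = 0xffffffff
[7] tail/ones = 0xffffffff

vd = [211, 8, 4294967295, 4294967295, 4294967295, 4294967295, 4294967295, 4294967295]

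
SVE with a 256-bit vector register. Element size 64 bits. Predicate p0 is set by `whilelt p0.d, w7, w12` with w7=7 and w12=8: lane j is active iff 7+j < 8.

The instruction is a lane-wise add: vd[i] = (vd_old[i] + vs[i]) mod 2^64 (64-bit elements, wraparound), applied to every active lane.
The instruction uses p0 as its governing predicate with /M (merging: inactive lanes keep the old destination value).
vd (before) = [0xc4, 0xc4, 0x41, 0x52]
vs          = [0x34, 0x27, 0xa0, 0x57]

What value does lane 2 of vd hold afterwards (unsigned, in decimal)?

256-bit reg / 64-bit elem → 4 lanes
active while 7+j < 8, i.e. j ∈ [0,1) capped at 4 ⇒ 1
  i=0: add(0xc4,0x34) → 248
  i=1: tail/keep → 196
  i=2: tail/keep → 65
  i=3: tail/keep → 82

vd[2] = 65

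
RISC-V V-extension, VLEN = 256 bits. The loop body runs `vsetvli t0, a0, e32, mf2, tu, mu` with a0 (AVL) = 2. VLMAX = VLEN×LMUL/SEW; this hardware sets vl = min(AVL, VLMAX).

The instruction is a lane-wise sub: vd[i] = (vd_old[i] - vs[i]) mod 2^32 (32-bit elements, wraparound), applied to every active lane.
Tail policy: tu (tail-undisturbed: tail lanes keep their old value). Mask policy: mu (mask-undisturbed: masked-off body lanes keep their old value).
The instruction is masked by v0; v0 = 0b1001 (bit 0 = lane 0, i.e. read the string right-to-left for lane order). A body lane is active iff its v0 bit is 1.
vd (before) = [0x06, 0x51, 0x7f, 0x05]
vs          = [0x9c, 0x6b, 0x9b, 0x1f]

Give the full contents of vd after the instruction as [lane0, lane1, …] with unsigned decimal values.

vd = [4294967146, 81, 127, 5]

VLMAX = VLEN×LMUL/SEW = 256×1/2/32 = 4
vl = min(AVL, VLMAX) = min(2, 4) = 2
lane  0: sub(0x06,0x9c) ⇒ 0xffffff6a
lane  1: mask-off/keep ⇒ 0x51
lane  2: tail/keep ⇒ 0x7f
lane  3: tail/keep ⇒ 0x05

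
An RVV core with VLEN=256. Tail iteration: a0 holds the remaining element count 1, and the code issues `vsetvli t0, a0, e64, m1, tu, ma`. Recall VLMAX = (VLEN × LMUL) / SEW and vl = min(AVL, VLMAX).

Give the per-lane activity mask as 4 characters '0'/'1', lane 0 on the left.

predicate = 1000

VLMAX = (256 × 1) / 64 = 4 lanes
vl ← min(1, 4) = 1
bits (lane 0 leftmost): 1000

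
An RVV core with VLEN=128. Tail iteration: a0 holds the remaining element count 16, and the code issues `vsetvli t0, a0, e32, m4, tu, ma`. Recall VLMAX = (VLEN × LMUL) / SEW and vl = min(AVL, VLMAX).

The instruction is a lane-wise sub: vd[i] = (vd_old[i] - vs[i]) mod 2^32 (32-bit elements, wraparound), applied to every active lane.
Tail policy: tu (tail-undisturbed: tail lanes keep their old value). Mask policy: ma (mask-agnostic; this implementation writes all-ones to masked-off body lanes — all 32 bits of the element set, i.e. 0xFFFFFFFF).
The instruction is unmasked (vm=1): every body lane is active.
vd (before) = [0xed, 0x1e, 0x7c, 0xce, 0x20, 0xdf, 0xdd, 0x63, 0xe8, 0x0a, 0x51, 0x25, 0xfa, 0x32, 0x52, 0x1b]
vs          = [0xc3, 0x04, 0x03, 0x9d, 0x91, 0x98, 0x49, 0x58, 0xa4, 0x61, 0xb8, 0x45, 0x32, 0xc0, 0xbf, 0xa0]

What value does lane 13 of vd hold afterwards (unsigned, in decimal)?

vd[13] = 4294967154

VLMAX = (128 × 4) / 32 = 16 lanes
vl = min(AVL, VLMAX) = min(16, 16) = 16
vd[0] sub(0xed,0xc3) -> 0x2a
vd[1] sub(0x1e,0x04) -> 0x1a
vd[2] sub(0x7c,0x03) -> 0x79
vd[3] sub(0xce,0x9d) -> 0x31
vd[4] sub(0x20,0x91) -> 0xffffff8f
vd[5] sub(0xdf,0x98) -> 0x47
vd[6] sub(0xdd,0x49) -> 0x94
vd[7] sub(0x63,0x58) -> 0x0b
vd[8] sub(0xe8,0xa4) -> 0x44
vd[9] sub(0x0a,0x61) -> 0xffffffa9
vd[10] sub(0x51,0xb8) -> 0xffffff99
vd[11] sub(0x25,0x45) -> 0xffffffe0
vd[12] sub(0xfa,0x32) -> 0xc8
vd[13] sub(0x32,0xc0) -> 0xffffff72
vd[14] sub(0x52,0xbf) -> 0xffffff93
vd[15] sub(0x1b,0xa0) -> 0xffffff7b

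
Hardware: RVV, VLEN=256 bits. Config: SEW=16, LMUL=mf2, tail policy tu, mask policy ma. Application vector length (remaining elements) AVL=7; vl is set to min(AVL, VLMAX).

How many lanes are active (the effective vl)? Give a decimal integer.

lanes per group: 256·1/2/16 = 8
vl ← min(7, 8) = 7

vl = 7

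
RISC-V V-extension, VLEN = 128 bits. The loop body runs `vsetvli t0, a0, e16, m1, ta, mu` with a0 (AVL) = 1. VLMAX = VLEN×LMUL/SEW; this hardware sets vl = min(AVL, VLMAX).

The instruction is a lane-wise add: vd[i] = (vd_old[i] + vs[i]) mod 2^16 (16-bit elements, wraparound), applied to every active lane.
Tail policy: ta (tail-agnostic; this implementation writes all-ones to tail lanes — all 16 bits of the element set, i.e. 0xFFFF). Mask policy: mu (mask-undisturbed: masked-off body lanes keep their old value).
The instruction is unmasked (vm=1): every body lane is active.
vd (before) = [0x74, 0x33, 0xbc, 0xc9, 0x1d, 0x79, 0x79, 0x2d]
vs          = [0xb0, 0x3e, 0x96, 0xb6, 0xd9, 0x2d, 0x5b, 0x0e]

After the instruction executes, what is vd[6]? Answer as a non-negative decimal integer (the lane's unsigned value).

lanes per group: 128·1/16 = 8
vl ← min(1, 8) = 1
  i=0: add(0x74,0xb0) → 292
  i=1: tail/ones → 65535
  i=2: tail/ones → 65535
  i=3: tail/ones → 65535
  i=4: tail/ones → 65535
  i=5: tail/ones → 65535
  i=6: tail/ones → 65535
  i=7: tail/ones → 65535

vd[6] = 65535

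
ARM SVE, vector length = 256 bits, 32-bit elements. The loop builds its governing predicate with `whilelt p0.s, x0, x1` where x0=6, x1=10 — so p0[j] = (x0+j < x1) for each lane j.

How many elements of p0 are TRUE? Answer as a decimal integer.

vl = 4

256-bit reg / 32-bit elem → 8 lanes
p0[j] = (6+j < 10); true for j=0..3 → 4 lanes set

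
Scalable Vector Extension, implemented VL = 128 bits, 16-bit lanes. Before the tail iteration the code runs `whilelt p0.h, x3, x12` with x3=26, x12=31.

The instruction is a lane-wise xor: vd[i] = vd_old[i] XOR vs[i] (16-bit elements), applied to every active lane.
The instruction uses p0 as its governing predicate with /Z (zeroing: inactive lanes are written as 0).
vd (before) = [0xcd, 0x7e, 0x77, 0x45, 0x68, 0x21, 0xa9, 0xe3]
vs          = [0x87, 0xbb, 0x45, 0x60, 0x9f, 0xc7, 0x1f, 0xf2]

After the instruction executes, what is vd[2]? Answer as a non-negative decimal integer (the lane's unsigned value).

register lanes = 128/16 = 8
whilelt: lane j active iff 26+j < 31 → j < 5 → 5 active
  i=0: xor(0xcd,0x87) → 74
  i=1: xor(0x7e,0xbb) → 197
  i=2: xor(0x77,0x45) → 50
  i=3: xor(0x45,0x60) → 37
  i=4: xor(0x68,0x9f) → 247
  i=5: tail/zero → 0
  i=6: tail/zero → 0
  i=7: tail/zero → 0

vd[2] = 50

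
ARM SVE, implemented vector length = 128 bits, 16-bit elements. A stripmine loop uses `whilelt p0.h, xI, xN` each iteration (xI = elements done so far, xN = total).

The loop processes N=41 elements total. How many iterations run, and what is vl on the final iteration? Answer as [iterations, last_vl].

128-bit reg / 16-bit elem → 8 lanes
iterations = ceil(41/8) = 6; final-pass vl = 1

[iterations, last_vl] = [6, 1]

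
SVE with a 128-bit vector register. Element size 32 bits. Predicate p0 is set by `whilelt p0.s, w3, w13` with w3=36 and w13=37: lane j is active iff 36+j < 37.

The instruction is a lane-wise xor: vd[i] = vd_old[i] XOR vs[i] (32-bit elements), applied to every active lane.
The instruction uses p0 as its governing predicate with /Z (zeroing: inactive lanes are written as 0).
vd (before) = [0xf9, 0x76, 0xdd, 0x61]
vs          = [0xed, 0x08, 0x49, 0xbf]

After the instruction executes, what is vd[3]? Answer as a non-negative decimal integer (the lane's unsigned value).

128-bit reg / 32-bit elem → 4 lanes
p0[j] = (36+j < 37); true for j=0..0 → 1 lanes set
vd[0] xor(0xf9,0xed) -> 0x14
vd[1] tail/zero -> 0x00
vd[2] tail/zero -> 0x00
vd[3] tail/zero -> 0x00

vd[3] = 0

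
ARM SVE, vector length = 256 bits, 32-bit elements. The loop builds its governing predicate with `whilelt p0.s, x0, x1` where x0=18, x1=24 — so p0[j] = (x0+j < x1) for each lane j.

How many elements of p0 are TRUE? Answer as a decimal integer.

register lanes = 256/32 = 8
whilelt: lane j active iff 18+j < 24 → j < 6 → 6 active

vl = 6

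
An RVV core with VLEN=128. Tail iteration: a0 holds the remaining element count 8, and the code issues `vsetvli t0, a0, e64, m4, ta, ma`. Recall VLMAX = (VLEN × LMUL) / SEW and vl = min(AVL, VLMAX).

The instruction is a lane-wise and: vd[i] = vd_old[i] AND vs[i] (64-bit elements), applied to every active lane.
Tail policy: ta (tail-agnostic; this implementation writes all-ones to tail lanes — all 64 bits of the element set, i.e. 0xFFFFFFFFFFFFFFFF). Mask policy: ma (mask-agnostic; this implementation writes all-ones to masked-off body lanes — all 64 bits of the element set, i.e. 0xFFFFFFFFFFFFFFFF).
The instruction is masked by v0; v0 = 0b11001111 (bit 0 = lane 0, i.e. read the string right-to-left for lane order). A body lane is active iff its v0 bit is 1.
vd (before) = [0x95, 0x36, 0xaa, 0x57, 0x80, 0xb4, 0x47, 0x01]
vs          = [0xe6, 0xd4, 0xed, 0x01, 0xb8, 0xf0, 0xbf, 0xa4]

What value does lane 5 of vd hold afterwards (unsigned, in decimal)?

lanes per group: 128·4/64 = 8
AVL=8 ≤ VLMAX=8, so vl = 8
[0] and(0x95,0xe6) = 0x84
[1] and(0x36,0xd4) = 0x14
[2] and(0xaa,0xed) = 0xa8
[3] and(0x57,0x01) = 0x01
[4] mask-off/ones = 0xffffffffffffffff
[5] mask-off/ones = 0xffffffffffffffff
[6] and(0x47,0xbf) = 0x07
[7] and(0x01,0xa4) = 0x00

vd[5] = 18446744073709551615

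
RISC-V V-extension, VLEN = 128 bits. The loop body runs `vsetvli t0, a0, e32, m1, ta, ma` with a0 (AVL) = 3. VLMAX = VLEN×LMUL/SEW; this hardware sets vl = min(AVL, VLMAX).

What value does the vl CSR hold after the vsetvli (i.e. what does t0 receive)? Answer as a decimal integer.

vl = 3

VLMAX = (128 × 1) / 32 = 4 lanes
vl ← min(3, 4) = 3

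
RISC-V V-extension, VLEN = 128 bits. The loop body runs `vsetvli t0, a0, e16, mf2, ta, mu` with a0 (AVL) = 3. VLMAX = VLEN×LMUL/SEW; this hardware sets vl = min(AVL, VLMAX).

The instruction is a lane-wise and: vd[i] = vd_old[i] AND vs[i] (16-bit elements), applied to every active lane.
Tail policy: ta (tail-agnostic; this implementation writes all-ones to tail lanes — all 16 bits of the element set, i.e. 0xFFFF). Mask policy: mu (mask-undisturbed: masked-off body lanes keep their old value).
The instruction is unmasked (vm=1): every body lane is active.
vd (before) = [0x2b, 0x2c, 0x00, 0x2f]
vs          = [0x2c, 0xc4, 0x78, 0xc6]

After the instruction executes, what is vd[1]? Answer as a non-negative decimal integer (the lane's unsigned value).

VLMAX = VLEN×LMUL/SEW = 128×1/2/16 = 4
vl = min(AVL, VLMAX) = min(3, 4) = 3
[0] and(0x2b,0x2c) = 0x28
[1] and(0x2c,0xc4) = 0x04
[2] and(0x00,0x78) = 0x00
[3] tail/ones = 0xffff

vd[1] = 4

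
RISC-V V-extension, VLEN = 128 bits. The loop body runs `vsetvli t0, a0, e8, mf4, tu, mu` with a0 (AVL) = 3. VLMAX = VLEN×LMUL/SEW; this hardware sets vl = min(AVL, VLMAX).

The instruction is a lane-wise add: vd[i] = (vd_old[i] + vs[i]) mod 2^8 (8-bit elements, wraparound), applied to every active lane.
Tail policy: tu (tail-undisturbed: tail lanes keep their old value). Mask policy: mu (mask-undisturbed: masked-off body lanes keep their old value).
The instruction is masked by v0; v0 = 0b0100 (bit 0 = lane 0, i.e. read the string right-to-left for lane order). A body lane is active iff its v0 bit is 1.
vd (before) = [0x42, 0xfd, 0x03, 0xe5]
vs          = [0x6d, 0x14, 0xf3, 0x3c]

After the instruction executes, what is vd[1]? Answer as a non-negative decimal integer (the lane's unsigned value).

lanes per group: 128·1/4/8 = 4
vl ← min(3, 4) = 3
vd[0] mask-off/keep -> 0x42
vd[1] mask-off/keep -> 0xfd
vd[2] add(0x03,0xf3) -> 0xf6
vd[3] tail/keep -> 0xe5

vd[1] = 253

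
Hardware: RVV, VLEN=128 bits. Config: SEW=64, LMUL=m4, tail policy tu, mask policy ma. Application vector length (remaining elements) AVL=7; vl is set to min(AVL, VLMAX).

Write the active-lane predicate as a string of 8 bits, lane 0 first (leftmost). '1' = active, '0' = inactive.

predicate = 11111110

VLMAX = (128 × 4) / 64 = 8 lanes
AVL=7 ≤ VLMAX=8, so vl = 7
bits (lane 0 leftmost): 11111110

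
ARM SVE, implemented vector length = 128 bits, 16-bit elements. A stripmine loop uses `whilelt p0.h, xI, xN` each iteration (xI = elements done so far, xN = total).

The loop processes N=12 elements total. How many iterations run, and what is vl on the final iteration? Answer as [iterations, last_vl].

[iterations, last_vl] = [2, 4]

register lanes = 128/16 = 8
N=12: ⌈12/8⌉ = 2 iters; last vl = 12 − 1×8 = 4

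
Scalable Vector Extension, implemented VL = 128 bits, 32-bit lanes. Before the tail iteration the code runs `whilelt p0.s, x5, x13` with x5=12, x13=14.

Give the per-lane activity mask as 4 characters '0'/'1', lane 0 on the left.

register lanes = 128/32 = 4
p0[j] = (12+j < 14); true for j=0..1 → 2 lanes set
bits (lane 0 leftmost): 1100

predicate = 1100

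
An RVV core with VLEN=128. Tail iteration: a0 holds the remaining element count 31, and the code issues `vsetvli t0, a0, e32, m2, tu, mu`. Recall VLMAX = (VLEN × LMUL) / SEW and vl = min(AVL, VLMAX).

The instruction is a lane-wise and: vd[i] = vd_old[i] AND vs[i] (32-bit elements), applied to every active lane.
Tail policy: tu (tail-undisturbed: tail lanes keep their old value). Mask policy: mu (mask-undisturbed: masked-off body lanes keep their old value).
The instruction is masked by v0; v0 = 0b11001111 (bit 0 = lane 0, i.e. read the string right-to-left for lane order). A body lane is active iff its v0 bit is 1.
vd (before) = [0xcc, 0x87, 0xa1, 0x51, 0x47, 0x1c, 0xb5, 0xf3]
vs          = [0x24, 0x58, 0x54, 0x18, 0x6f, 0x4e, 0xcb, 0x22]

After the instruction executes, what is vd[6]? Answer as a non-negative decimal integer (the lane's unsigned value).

VLMAX = (128 × 2) / 32 = 8 lanes
vl = min(AVL, VLMAX) = min(31, 8) = 8
vd[0] and(0xcc,0x24) -> 0x04
vd[1] and(0x87,0x58) -> 0x00
vd[2] and(0xa1,0x54) -> 0x00
vd[3] and(0x51,0x18) -> 0x10
vd[4] mask-off/keep -> 0x47
vd[5] mask-off/keep -> 0x1c
vd[6] and(0xb5,0xcb) -> 0x81
vd[7] and(0xf3,0x22) -> 0x22

vd[6] = 129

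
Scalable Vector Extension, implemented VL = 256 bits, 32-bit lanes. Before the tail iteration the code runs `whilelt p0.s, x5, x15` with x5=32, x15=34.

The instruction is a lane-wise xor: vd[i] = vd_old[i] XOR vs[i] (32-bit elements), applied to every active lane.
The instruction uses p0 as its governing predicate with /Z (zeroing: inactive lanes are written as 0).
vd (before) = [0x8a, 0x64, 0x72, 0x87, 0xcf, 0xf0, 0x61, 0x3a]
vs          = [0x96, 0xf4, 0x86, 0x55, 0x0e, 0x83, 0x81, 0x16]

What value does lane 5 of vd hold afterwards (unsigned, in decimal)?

vd[5] = 0

256-bit reg / 32-bit elem → 8 lanes
p0[j] = (32+j < 34); true for j=0..1 → 2 lanes set
vd[0] xor(0x8a,0x96) -> 0x1c
vd[1] xor(0x64,0xf4) -> 0x90
vd[2] tail/zero -> 0x00
vd[3] tail/zero -> 0x00
vd[4] tail/zero -> 0x00
vd[5] tail/zero -> 0x00
vd[6] tail/zero -> 0x00
vd[7] tail/zero -> 0x00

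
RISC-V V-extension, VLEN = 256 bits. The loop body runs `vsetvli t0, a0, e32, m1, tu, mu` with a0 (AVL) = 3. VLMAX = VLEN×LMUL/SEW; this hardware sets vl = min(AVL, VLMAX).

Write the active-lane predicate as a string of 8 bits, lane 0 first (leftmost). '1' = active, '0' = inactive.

predicate = 11100000

VLMAX = VLEN×LMUL/SEW = 256×1/32 = 8
AVL=3 ≤ VLMAX=8, so vl = 3
bits (lane 0 leftmost): 11100000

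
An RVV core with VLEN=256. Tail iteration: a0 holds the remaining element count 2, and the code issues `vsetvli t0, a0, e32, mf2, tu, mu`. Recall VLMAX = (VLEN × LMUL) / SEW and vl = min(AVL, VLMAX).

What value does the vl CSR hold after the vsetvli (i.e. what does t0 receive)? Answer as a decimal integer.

VLMAX = (256 × 1/2) / 32 = 4 lanes
vl ← min(2, 4) = 2

vl = 2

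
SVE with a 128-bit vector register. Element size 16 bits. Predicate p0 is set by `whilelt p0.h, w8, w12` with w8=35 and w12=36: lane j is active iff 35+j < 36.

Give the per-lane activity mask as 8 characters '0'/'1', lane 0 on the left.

predicate = 10000000

lane count: 128 div 16 = 8
active while 35+j < 36, i.e. j ∈ [0,1) capped at 8 ⇒ 1
bits (lane 0 leftmost): 10000000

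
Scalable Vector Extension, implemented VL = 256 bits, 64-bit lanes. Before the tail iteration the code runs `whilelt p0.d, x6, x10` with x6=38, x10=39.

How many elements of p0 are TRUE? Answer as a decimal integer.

register lanes = 256/64 = 4
whilelt: lane j active iff 38+j < 39 → j < 1 → 1 active

vl = 1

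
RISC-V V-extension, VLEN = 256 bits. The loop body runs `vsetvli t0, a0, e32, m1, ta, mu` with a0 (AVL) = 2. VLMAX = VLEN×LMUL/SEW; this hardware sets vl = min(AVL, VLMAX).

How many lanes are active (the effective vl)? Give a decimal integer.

lanes per group: 256·1/32 = 8
vl ← min(2, 8) = 2

vl = 2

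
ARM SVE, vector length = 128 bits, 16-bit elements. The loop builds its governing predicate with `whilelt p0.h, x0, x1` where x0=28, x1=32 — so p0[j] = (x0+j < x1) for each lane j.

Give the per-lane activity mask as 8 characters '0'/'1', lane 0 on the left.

predicate = 11110000

128-bit reg / 16-bit elem → 8 lanes
whilelt: lane j active iff 28+j < 32 → j < 4 → 4 active
bits (lane 0 leftmost): 11110000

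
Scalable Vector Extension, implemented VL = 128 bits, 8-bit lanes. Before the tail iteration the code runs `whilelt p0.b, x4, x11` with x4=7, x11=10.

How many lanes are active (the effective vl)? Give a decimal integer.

register lanes = 128/8 = 16
active while 7+j < 10, i.e. j ∈ [0,3) capped at 16 ⇒ 3

vl = 3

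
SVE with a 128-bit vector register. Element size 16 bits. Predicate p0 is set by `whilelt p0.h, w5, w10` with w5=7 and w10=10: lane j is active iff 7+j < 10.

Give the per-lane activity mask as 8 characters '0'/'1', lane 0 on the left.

predicate = 11100000

lane count: 128 div 16 = 8
p0[j] = (7+j < 10); true for j=0..2 → 3 lanes set
bits (lane 0 leftmost): 11100000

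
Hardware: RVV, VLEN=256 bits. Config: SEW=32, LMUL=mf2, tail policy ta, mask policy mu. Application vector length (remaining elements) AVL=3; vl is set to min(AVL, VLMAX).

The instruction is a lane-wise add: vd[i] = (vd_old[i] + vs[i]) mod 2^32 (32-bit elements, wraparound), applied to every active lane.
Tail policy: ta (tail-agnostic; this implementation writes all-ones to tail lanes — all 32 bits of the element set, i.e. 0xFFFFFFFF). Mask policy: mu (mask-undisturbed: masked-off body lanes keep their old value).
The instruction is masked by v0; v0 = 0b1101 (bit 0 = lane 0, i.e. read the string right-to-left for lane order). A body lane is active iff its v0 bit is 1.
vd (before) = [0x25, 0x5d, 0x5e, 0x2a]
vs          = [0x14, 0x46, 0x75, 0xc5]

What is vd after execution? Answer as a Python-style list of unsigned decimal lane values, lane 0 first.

vd = [57, 93, 211, 4294967295]

lanes per group: 256·1/2/32 = 4
AVL=3 ≤ VLMAX=4, so vl = 3
[0] add(0x25,0x14) = 0x39
[1] mask-off/keep = 0x5d
[2] add(0x5e,0x75) = 0xd3
[3] tail/ones = 0xffffffff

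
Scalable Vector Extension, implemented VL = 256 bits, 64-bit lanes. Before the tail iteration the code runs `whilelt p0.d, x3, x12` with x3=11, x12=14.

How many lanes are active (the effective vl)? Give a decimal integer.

256-bit reg / 64-bit elem → 4 lanes
p0[j] = (11+j < 14); true for j=0..2 → 3 lanes set

vl = 3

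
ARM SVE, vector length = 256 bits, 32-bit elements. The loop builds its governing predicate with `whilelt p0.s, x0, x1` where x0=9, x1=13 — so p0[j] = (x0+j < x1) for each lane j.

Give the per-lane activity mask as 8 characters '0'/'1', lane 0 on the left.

predicate = 11110000

lane count: 256 div 32 = 8
p0[j] = (9+j < 13); true for j=0..3 → 4 lanes set
bits (lane 0 leftmost): 11110000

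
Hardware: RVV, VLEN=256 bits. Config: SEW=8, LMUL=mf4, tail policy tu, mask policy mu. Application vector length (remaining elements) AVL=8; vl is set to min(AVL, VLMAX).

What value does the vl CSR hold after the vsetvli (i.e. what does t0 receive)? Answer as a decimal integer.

lanes per group: 256·1/4/8 = 8
vl = min(AVL, VLMAX) = min(8, 8) = 8

vl = 8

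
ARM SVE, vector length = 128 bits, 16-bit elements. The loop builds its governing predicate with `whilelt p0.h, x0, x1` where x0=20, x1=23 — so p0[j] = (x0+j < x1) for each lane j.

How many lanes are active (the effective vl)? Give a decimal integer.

lane count: 128 div 16 = 8
p0[j] = (20+j < 23); true for j=0..2 → 3 lanes set

vl = 3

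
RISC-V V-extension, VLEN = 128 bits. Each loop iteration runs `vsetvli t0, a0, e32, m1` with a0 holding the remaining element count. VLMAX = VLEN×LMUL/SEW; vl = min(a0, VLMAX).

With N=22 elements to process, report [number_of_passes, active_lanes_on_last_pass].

VLMAX = (128 × 1) / 32 = 4 lanes
N=22: ⌈22/4⌉ = 6 iters; last vl = 22 − 5×4 = 2

[iterations, last_vl] = [6, 2]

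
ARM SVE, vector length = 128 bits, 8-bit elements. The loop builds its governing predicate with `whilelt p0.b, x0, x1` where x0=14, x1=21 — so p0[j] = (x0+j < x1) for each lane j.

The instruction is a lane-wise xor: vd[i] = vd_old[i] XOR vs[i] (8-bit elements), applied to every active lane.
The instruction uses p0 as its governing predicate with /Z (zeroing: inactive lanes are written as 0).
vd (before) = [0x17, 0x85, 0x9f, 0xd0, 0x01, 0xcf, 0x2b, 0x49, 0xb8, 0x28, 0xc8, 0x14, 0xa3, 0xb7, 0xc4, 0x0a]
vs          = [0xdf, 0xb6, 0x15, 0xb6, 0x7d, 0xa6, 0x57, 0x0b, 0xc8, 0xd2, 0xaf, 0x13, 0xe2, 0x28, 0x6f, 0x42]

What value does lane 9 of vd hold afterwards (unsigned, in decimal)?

vd[9] = 0

128-bit reg / 8-bit elem → 16 lanes
p0[j] = (14+j < 21); true for j=0..6 → 7 lanes set
[0] xor(0x17,0xdf) = 0xc8
[1] xor(0x85,0xb6) = 0x33
[2] xor(0x9f,0x15) = 0x8a
[3] xor(0xd0,0xb6) = 0x66
[4] xor(0x01,0x7d) = 0x7c
[5] xor(0xcf,0xa6) = 0x69
[6] xor(0x2b,0x57) = 0x7c
[7] tail/zero = 0x00
[8] tail/zero = 0x00
[9] tail/zero = 0x00
[10] tail/zero = 0x00
[11] tail/zero = 0x00
[12] tail/zero = 0x00
[13] tail/zero = 0x00
[14] tail/zero = 0x00
[15] tail/zero = 0x00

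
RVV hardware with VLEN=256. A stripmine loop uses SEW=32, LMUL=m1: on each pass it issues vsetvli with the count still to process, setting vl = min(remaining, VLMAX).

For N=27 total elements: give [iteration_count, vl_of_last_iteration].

[iterations, last_vl] = [4, 3]

VLMAX = VLEN×LMUL/SEW = 256×1/32 = 8
N=27: ⌈27/8⌉ = 4 iters; last vl = 27 − 3×8 = 3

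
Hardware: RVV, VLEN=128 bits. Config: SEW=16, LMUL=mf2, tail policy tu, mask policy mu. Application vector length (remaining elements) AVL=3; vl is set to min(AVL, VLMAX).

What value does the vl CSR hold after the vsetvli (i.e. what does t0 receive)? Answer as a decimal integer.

VLMAX = VLEN×LMUL/SEW = 128×1/2/16 = 4
vl = min(AVL, VLMAX) = min(3, 4) = 3

vl = 3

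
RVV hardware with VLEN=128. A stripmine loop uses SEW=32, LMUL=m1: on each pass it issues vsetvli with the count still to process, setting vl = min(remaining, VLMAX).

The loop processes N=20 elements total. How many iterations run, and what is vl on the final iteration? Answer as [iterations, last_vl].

VLMAX = VLEN×LMUL/SEW = 128×1/32 = 4
20 elements at 4/iter → 5 passes, remainder 4 on the last

[iterations, last_vl] = [5, 4]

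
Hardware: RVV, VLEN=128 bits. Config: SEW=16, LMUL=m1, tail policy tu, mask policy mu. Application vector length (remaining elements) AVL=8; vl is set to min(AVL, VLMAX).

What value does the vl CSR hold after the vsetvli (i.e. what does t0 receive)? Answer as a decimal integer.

vl = 8

VLMAX = VLEN×LMUL/SEW = 128×1/16 = 8
vl ← min(8, 8) = 8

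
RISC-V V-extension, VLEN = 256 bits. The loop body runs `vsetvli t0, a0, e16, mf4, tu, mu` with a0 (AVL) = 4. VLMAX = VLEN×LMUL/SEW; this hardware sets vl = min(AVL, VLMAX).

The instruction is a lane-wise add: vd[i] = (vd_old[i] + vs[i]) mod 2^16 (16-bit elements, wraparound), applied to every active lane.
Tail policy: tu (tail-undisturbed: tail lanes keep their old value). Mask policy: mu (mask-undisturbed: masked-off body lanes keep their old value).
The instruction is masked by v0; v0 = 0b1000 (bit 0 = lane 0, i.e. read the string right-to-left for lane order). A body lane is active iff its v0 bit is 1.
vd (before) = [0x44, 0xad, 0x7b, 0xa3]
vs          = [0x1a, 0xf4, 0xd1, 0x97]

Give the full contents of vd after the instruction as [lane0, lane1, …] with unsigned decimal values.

lanes per group: 256·1/4/16 = 4
vl ← min(4, 4) = 4
  i=0: mask-off/keep → 68
  i=1: mask-off/keep → 173
  i=2: mask-off/keep → 123
  i=3: add(0xa3,0x97) → 314

vd = [68, 173, 123, 314]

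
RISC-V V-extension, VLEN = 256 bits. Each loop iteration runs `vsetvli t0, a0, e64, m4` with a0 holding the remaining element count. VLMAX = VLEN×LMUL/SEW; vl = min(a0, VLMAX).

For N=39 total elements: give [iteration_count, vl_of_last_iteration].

[iterations, last_vl] = [3, 7]

VLMAX = VLEN×LMUL/SEW = 256×4/64 = 16
39 elements at 16/iter → 3 passes, remainder 7 on the last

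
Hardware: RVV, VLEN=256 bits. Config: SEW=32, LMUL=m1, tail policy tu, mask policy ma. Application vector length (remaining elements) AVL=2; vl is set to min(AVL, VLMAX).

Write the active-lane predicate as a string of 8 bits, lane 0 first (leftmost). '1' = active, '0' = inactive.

predicate = 11000000

VLMAX = (256 × 1) / 32 = 8 lanes
vl ← min(2, 8) = 2
bits (lane 0 leftmost): 11000000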